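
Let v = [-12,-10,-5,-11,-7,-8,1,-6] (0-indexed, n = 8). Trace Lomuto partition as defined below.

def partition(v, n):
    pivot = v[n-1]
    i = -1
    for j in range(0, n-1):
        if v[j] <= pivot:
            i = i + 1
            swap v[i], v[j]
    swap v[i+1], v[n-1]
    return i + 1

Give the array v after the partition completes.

[-12,-10,-11,-7,-8,-6,1,-5]

pivot = v[7] = -6; i = -1
j=0: v[0]=-12 ≤ -6 → i=0, swap v[0],v[0] (no change) → [-12,-10,-5,-11,-7,-8,1,-6]
j=1: v[1]=-10 ≤ -6 → i=1, swap v[1],v[1] (no change) → [-12,-10,-5,-11,-7,-8,1,-6]
j=2: v[2]=-5 > -6 → no swap
j=3: v[3]=-11 ≤ -6 → i=2, swap v[2],v[3] → [-12,-10,-11,-5,-7,-8,1,-6]
j=4: v[4]=-7 ≤ -6 → i=3, swap v[3],v[4] → [-12,-10,-11,-7,-5,-8,1,-6]
j=5: v[5]=-8 ≤ -6 → i=4, swap v[4],v[5] → [-12,-10,-11,-7,-8,-5,1,-6]
j=6: v[6]=1 > -6 → no swap
final swap v[5],v[7] → [-12,-10,-11,-7,-8,-6,1,-5]; return 5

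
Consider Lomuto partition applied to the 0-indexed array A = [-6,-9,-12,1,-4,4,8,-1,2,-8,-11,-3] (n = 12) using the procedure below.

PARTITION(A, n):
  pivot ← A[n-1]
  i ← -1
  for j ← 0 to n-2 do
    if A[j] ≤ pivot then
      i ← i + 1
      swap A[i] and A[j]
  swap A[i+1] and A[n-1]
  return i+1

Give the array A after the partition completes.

[-6,-9,-12,-4,-8,-11,-3,-1,2,1,4,8]

pivot=-3, i=-1
j=0: -6≤-3, i=0, swap(0,0) ⇒ [-6,-9,-12,1,-4,4,8,-1,2,-8,-11,-3]
j=1: -9≤-3, i=1, swap(1,1) ⇒ [-6,-9,-12,1,-4,4,8,-1,2,-8,-11,-3]
j=2: -12≤-3, i=2, swap(2,2) ⇒ [-6,-9,-12,1,-4,4,8,-1,2,-8,-11,-3]
j=3: 1>-3, skip
j=4: -4≤-3, i=3, swap(3,4) ⇒ [-6,-9,-12,-4,1,4,8,-1,2,-8,-11,-3]
j=5: 4>-3, skip
j=6: 8>-3, skip
j=7: -1>-3, skip
j=8: 2>-3, skip
j=9: -8≤-3, i=4, swap(4,9) ⇒ [-6,-9,-12,-4,-8,4,8,-1,2,1,-11,-3]
j=10: -11≤-3, i=5, swap(5,10) ⇒ [-6,-9,-12,-4,-8,-11,8,-1,2,1,4,-3]
swap(6,11) ⇒ [-6,-9,-12,-4,-8,-11,-3,-1,2,1,4,8]; return 6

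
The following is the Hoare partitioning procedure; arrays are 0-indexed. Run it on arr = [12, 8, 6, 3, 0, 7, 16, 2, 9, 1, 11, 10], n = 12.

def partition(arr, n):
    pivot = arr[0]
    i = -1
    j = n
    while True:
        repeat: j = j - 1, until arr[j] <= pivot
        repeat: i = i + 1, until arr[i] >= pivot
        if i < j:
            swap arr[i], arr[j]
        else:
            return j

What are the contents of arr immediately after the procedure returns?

pivot=12
j stops at 11 (10), i stops at 0 (12); swap ⇒ [10, 8, 6, 3, 0, 7, 16, 2, 9, 1, 11, 12]
j stops at 10 (11), i stops at 6 (16); swap ⇒ [10, 8, 6, 3, 0, 7, 11, 2, 9, 1, 16, 12]
j stops at 9, i stops at 10; i≥j ⇒ return 9. arr=[10, 8, 6, 3, 0, 7, 11, 2, 9, 1, 16, 12]

[10, 8, 6, 3, 0, 7, 11, 2, 9, 1, 16, 12]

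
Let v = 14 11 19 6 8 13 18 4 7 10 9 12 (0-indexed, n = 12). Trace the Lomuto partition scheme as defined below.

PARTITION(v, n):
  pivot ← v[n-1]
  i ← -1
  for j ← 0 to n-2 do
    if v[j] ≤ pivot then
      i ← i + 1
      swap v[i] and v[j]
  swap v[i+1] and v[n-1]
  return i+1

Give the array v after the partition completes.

11 6 8 4 7 10 9 12 19 13 18 14

pivot=12, i=-1
j=0: 14>12, skip
j=1: 11≤12, i=0, swap(0,1) ⇒ 11 14 19 6 8 13 18 4 7 10 9 12
j=2: 19>12, skip
j=3: 6≤12, i=1, swap(1,3) ⇒ 11 6 19 14 8 13 18 4 7 10 9 12
j=4: 8≤12, i=2, swap(2,4) ⇒ 11 6 8 14 19 13 18 4 7 10 9 12
j=5: 13>12, skip
j=6: 18>12, skip
j=7: 4≤12, i=3, swap(3,7) ⇒ 11 6 8 4 19 13 18 14 7 10 9 12
j=8: 7≤12, i=4, swap(4,8) ⇒ 11 6 8 4 7 13 18 14 19 10 9 12
j=9: 10≤12, i=5, swap(5,9) ⇒ 11 6 8 4 7 10 18 14 19 13 9 12
j=10: 9≤12, i=6, swap(6,10) ⇒ 11 6 8 4 7 10 9 14 19 13 18 12
swap(7,11) ⇒ 11 6 8 4 7 10 9 12 19 13 18 14; return 7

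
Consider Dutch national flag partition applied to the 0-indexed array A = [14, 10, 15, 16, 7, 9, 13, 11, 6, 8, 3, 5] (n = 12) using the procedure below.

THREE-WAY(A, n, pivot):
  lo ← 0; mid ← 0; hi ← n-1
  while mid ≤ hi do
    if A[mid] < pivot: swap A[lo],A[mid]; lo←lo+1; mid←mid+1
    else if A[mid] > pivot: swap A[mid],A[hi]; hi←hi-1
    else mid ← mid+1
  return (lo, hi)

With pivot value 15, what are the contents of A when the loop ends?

pivot = 15; lo=0, mid=0, hi=11
A[mid]=14<15: swap A[0],A[0]; lo=1,mid=1 → [14, 10, 15, 16, 7, 9, 13, 11, 6, 8, 3, 5]
A[mid]=10<15: swap A[1],A[1]; lo=2,mid=2 → [14, 10, 15, 16, 7, 9, 13, 11, 6, 8, 3, 5]
A[mid]=15=15: mid=3
A[mid]=16>15: swap A[3],A[11]; hi=10 → [14, 10, 15, 5, 7, 9, 13, 11, 6, 8, 3, 16]
A[mid]=5<15: swap A[2],A[3]; lo=3,mid=4 → [14, 10, 5, 15, 7, 9, 13, 11, 6, 8, 3, 16]
A[mid]=7<15: swap A[3],A[4]; lo=4,mid=5 → [14, 10, 5, 7, 15, 9, 13, 11, 6, 8, 3, 16]
A[mid]=9<15: swap A[4],A[5]; lo=5,mid=6 → [14, 10, 5, 7, 9, 15, 13, 11, 6, 8, 3, 16]
A[mid]=13<15: swap A[5],A[6]; lo=6,mid=7 → [14, 10, 5, 7, 9, 13, 15, 11, 6, 8, 3, 16]
A[mid]=11<15: swap A[6],A[7]; lo=7,mid=8 → [14, 10, 5, 7, 9, 13, 11, 15, 6, 8, 3, 16]
A[mid]=6<15: swap A[7],A[8]; lo=8,mid=9 → [14, 10, 5, 7, 9, 13, 11, 6, 15, 8, 3, 16]
A[mid]=8<15: swap A[8],A[9]; lo=9,mid=10 → [14, 10, 5, 7, 9, 13, 11, 6, 8, 15, 3, 16]
A[mid]=3<15: swap A[9],A[10]; lo=10,mid=11 → [14, 10, 5, 7, 9, 13, 11, 6, 8, 3, 15, 16]
end: lo=10, hi=10; A = [14, 10, 5, 7, 9, 13, 11, 6, 8, 3, 15, 16]

[14, 10, 5, 7, 9, 13, 11, 6, 8, 3, 15, 16]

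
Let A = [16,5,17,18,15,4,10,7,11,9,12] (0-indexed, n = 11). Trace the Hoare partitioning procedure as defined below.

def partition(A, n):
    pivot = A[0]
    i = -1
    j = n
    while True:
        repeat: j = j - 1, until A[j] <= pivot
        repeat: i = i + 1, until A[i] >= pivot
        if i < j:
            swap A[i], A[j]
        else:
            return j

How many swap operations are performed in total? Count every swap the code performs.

pivot = A[0] = 16; i = -1, j = 11
j→10 (A[10]=12≤16), i→0 (A[0]=16≥16); i<j, swap → [12,5,17,18,15,4,10,7,11,9,16]
j→9 (A[9]=9≤16), i→2 (A[2]=17≥16); i<j, swap → [12,5,9,18,15,4,10,7,11,17,16]
j→8 (A[8]=11≤16), i→3 (A[3]=18≥16); i<j, swap → [12,5,9,11,15,4,10,7,18,17,16]
j→7, i→8; i≥j, return j=7. A = [12,5,9,11,15,4,10,7,18,17,16]

3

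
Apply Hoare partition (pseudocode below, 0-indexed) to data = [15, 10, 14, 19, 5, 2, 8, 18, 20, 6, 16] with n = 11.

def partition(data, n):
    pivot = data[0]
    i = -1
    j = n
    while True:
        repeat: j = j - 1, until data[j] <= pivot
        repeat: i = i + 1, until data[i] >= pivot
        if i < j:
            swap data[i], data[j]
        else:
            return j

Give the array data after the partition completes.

pivot = data[0] = 15; i = -1, j = 11
j→9 (data[9]=6≤15), i→0 (data[0]=15≥15); i<j, swap → [6, 10, 14, 19, 5, 2, 8, 18, 20, 15, 16]
j→6 (data[6]=8≤15), i→3 (data[3]=19≥15); i<j, swap → [6, 10, 14, 8, 5, 2, 19, 18, 20, 15, 16]
j→5, i→6; i≥j, return j=5. data = [6, 10, 14, 8, 5, 2, 19, 18, 20, 15, 16]

[6, 10, 14, 8, 5, 2, 19, 18, 20, 15, 16]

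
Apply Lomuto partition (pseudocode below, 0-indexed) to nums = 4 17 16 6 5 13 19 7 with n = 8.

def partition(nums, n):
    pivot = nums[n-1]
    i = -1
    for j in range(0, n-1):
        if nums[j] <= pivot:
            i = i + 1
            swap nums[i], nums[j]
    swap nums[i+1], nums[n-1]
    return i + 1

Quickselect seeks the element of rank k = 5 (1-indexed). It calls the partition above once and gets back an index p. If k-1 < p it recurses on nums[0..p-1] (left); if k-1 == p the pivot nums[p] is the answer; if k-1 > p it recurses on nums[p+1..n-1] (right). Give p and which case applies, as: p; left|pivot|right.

pivot = nums[7] = 7; i = -1
j=0: nums[0]=4 ≤ 7 → i=0, swap nums[0],nums[0] (no change) → 4 17 16 6 5 13 19 7
j=1: nums[1]=17 > 7 → no swap
j=2: nums[2]=16 > 7 → no swap
j=3: nums[3]=6 ≤ 7 → i=1, swap nums[1],nums[3] → 4 6 16 17 5 13 19 7
j=4: nums[4]=5 ≤ 7 → i=2, swap nums[2],nums[4] → 4 6 5 17 16 13 19 7
j=5: nums[5]=13 > 7 → no swap
j=6: nums[6]=19 > 7 → no swap
final swap nums[3],nums[7] → 4 6 5 7 16 13 19 17; return 3
p = 3; k-1 = 4 > 3 ⇒ right

3; right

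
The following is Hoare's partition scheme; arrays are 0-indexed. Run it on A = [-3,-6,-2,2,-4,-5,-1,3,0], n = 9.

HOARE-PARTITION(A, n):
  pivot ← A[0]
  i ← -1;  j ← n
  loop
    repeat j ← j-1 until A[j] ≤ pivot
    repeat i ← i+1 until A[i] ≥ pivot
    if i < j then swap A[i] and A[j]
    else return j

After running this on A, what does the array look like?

[-5,-6,-4,2,-2,-3,-1,3,0]

pivot = A[0] = -3; i = -1, j = 9
j→5 (A[5]=-5≤-3), i→0 (A[0]=-3≥-3); i<j, swap → [-5,-6,-2,2,-4,-3,-1,3,0]
j→4 (A[4]=-4≤-3), i→2 (A[2]=-2≥-3); i<j, swap → [-5,-6,-4,2,-2,-3,-1,3,0]
j→2, i→3; i≥j, return j=2. A = [-5,-6,-4,2,-2,-3,-1,3,0]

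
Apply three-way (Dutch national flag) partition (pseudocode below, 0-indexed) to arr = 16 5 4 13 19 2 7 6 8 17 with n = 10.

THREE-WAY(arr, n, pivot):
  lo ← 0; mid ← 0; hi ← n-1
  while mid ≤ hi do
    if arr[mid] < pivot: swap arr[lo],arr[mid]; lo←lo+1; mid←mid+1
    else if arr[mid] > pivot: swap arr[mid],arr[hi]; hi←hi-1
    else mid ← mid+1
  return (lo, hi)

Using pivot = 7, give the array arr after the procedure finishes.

pivot = 7; lo=0, mid=0, hi=9
arr[mid]=16>7: swap arr[0],arr[9]; hi=8 → 17 5 4 13 19 2 7 6 8 16
arr[mid]=17>7: swap arr[0],arr[8]; hi=7 → 8 5 4 13 19 2 7 6 17 16
arr[mid]=8>7: swap arr[0],arr[7]; hi=6 → 6 5 4 13 19 2 7 8 17 16
arr[mid]=6<7: swap arr[0],arr[0]; lo=1,mid=1 → 6 5 4 13 19 2 7 8 17 16
arr[mid]=5<7: swap arr[1],arr[1]; lo=2,mid=2 → 6 5 4 13 19 2 7 8 17 16
arr[mid]=4<7: swap arr[2],arr[2]; lo=3,mid=3 → 6 5 4 13 19 2 7 8 17 16
arr[mid]=13>7: swap arr[3],arr[6]; hi=5 → 6 5 4 7 19 2 13 8 17 16
arr[mid]=7=7: mid=4
arr[mid]=19>7: swap arr[4],arr[5]; hi=4 → 6 5 4 7 2 19 13 8 17 16
arr[mid]=2<7: swap arr[3],arr[4]; lo=4,mid=5 → 6 5 4 2 7 19 13 8 17 16
end: lo=4, hi=4; arr = 6 5 4 2 7 19 13 8 17 16

6 5 4 2 7 19 13 8 17 16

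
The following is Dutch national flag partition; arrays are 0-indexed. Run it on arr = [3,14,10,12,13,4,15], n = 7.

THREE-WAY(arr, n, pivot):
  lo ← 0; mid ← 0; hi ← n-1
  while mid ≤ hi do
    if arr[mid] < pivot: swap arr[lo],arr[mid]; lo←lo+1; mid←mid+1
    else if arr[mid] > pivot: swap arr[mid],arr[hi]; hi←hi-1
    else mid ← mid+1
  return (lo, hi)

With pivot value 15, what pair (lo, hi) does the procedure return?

(6, 6)

lo=0 mid=0 hi=6
3<15: swap(0,0), lo=1 mid=1 ⇒ [3,14,10,12,13,4,15]
14<15: swap(1,1), lo=2 mid=2 ⇒ [3,14,10,12,13,4,15]
10<15: swap(2,2), lo=3 mid=3 ⇒ [3,14,10,12,13,4,15]
12<15: swap(3,3), lo=4 mid=4 ⇒ [3,14,10,12,13,4,15]
13<15: swap(4,4), lo=5 mid=5 ⇒ [3,14,10,12,13,4,15]
4<15: swap(5,5), lo=6 mid=6 ⇒ [3,14,10,12,13,4,15]
15=15: mid=7
done. lo=6 hi=6; arr=[3,14,10,12,13,4,15]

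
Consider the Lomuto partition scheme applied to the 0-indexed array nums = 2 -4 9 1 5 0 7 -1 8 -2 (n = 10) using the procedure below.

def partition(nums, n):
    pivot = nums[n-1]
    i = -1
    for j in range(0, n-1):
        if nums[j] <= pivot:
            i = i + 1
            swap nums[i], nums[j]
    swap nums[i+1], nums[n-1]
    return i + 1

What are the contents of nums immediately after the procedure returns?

pivot = nums[9] = -2; i = -1
j=0: nums[0]=2 > -2 → no swap
j=1: nums[1]=-4 ≤ -2 → i=0, swap nums[0],nums[1] → -4 2 9 1 5 0 7 -1 8 -2
j=2: nums[2]=9 > -2 → no swap
j=3: nums[3]=1 > -2 → no swap
j=4: nums[4]=5 > -2 → no swap
j=5: nums[5]=0 > -2 → no swap
j=6: nums[6]=7 > -2 → no swap
j=7: nums[7]=-1 > -2 → no swap
j=8: nums[8]=8 > -2 → no swap
final swap nums[1],nums[9] → -4 -2 9 1 5 0 7 -1 8 2; return 1

-4 -2 9 1 5 0 7 -1 8 2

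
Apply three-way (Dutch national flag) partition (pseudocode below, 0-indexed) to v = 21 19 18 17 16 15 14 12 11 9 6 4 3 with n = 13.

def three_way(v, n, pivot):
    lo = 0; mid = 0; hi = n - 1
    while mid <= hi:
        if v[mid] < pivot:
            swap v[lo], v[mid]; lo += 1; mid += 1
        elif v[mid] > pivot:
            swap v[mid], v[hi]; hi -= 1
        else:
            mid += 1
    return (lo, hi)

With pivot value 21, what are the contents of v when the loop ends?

19 18 17 16 15 14 12 11 9 6 4 3 21

pivot = 21; lo=0, mid=0, hi=12
v[mid]=21=21: mid=1
v[mid]=19<21: swap v[0],v[1]; lo=1,mid=2 → 19 21 18 17 16 15 14 12 11 9 6 4 3
v[mid]=18<21: swap v[1],v[2]; lo=2,mid=3 → 19 18 21 17 16 15 14 12 11 9 6 4 3
v[mid]=17<21: swap v[2],v[3]; lo=3,mid=4 → 19 18 17 21 16 15 14 12 11 9 6 4 3
v[mid]=16<21: swap v[3],v[4]; lo=4,mid=5 → 19 18 17 16 21 15 14 12 11 9 6 4 3
v[mid]=15<21: swap v[4],v[5]; lo=5,mid=6 → 19 18 17 16 15 21 14 12 11 9 6 4 3
v[mid]=14<21: swap v[5],v[6]; lo=6,mid=7 → 19 18 17 16 15 14 21 12 11 9 6 4 3
v[mid]=12<21: swap v[6],v[7]; lo=7,mid=8 → 19 18 17 16 15 14 12 21 11 9 6 4 3
v[mid]=11<21: swap v[7],v[8]; lo=8,mid=9 → 19 18 17 16 15 14 12 11 21 9 6 4 3
v[mid]=9<21: swap v[8],v[9]; lo=9,mid=10 → 19 18 17 16 15 14 12 11 9 21 6 4 3
v[mid]=6<21: swap v[9],v[10]; lo=10,mid=11 → 19 18 17 16 15 14 12 11 9 6 21 4 3
v[mid]=4<21: swap v[10],v[11]; lo=11,mid=12 → 19 18 17 16 15 14 12 11 9 6 4 21 3
v[mid]=3<21: swap v[11],v[12]; lo=12,mid=13 → 19 18 17 16 15 14 12 11 9 6 4 3 21
end: lo=12, hi=12; v = 19 18 17 16 15 14 12 11 9 6 4 3 21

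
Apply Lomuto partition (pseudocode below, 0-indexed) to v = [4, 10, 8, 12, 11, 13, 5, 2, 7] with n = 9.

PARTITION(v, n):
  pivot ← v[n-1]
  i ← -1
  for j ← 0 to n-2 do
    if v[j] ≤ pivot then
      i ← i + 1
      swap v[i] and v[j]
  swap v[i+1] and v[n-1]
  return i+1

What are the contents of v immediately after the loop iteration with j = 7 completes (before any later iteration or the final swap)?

[4, 5, 2, 12, 11, 13, 10, 8, 7]

pivot = v[8] = 7; i = -1
j=0: v[0]=4 ≤ 7 → i=0, swap v[0],v[0] (no change) → [4, 10, 8, 12, 11, 13, 5, 2, 7]
j=1: v[1]=10 > 7 → no swap
j=2: v[2]=8 > 7 → no swap
j=3: v[3]=12 > 7 → no swap
j=4: v[4]=11 > 7 → no swap
j=5: v[5]=13 > 7 → no swap
j=6: v[6]=5 ≤ 7 → i=1, swap v[1],v[6] → [4, 5, 8, 12, 11, 13, 10, 2, 7]
j=7: v[7]=2 ≤ 7 → i=2, swap v[2],v[7] → [4, 5, 2, 12, 11, 13, 10, 8, 7]
(after j=7) v = [4, 5, 2, 12, 11, 13, 10, 8, 7]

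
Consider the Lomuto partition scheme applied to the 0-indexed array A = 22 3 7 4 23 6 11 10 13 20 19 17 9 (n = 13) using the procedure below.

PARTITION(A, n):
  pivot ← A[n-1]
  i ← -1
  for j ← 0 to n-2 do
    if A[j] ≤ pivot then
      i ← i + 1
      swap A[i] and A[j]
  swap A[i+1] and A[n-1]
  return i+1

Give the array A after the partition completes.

3 7 4 6 9 22 11 10 13 20 19 17 23

pivot = A[12] = 9; i = -1
j=0: A[0]=22 > 9 → no swap
j=1: A[1]=3 ≤ 9 → i=0, swap A[0],A[1] → 3 22 7 4 23 6 11 10 13 20 19 17 9
j=2: A[2]=7 ≤ 9 → i=1, swap A[1],A[2] → 3 7 22 4 23 6 11 10 13 20 19 17 9
j=3: A[3]=4 ≤ 9 → i=2, swap A[2],A[3] → 3 7 4 22 23 6 11 10 13 20 19 17 9
j=4: A[4]=23 > 9 → no swap
j=5: A[5]=6 ≤ 9 → i=3, swap A[3],A[5] → 3 7 4 6 23 22 11 10 13 20 19 17 9
j=6: A[6]=11 > 9 → no swap
j=7: A[7]=10 > 9 → no swap
j=8: A[8]=13 > 9 → no swap
j=9: A[9]=20 > 9 → no swap
j=10: A[10]=19 > 9 → no swap
j=11: A[11]=17 > 9 → no swap
final swap A[4],A[12] → 3 7 4 6 9 22 11 10 13 20 19 17 23; return 4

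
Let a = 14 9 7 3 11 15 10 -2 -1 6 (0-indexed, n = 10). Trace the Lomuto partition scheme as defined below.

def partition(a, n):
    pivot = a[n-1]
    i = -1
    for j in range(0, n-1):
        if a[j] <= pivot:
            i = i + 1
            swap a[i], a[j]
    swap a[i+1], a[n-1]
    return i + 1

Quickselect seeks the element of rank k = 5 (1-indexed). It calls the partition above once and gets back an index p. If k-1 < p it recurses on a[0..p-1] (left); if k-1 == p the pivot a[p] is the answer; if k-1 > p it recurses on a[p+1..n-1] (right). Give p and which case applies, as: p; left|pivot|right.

pivot = a[9] = 6; i = -1
j=0: a[0]=14 > 6 → no swap
j=1: a[1]=9 > 6 → no swap
j=2: a[2]=7 > 6 → no swap
j=3: a[3]=3 ≤ 6 → i=0, swap a[0],a[3] → 3 9 7 14 11 15 10 -2 -1 6
j=4: a[4]=11 > 6 → no swap
j=5: a[5]=15 > 6 → no swap
j=6: a[6]=10 > 6 → no swap
j=7: a[7]=-2 ≤ 6 → i=1, swap a[1],a[7] → 3 -2 7 14 11 15 10 9 -1 6
j=8: a[8]=-1 ≤ 6 → i=2, swap a[2],a[8] → 3 -2 -1 14 11 15 10 9 7 6
final swap a[3],a[9] → 3 -2 -1 6 11 15 10 9 7 14; return 3
p = 3; k-1 = 4 > 3 ⇒ right

3; right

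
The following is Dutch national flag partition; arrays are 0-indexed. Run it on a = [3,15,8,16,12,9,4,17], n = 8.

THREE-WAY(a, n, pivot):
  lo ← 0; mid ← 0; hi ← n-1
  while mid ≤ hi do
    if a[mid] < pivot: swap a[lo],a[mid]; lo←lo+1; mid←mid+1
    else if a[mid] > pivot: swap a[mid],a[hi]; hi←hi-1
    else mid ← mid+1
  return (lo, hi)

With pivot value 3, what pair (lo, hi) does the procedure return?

(0, 0)

pivot = 3; lo=0, mid=0, hi=7
a[mid]=3=3: mid=1
a[mid]=15>3: swap a[1],a[7]; hi=6 → [3,17,8,16,12,9,4,15]
a[mid]=17>3: swap a[1],a[6]; hi=5 → [3,4,8,16,12,9,17,15]
a[mid]=4>3: swap a[1],a[5]; hi=4 → [3,9,8,16,12,4,17,15]
a[mid]=9>3: swap a[1],a[4]; hi=3 → [3,12,8,16,9,4,17,15]
a[mid]=12>3: swap a[1],a[3]; hi=2 → [3,16,8,12,9,4,17,15]
a[mid]=16>3: swap a[1],a[2]; hi=1 → [3,8,16,12,9,4,17,15]
a[mid]=8>3: swap a[1],a[1]; hi=0 → [3,8,16,12,9,4,17,15]
end: lo=0, hi=0; a = [3,8,16,12,9,4,17,15]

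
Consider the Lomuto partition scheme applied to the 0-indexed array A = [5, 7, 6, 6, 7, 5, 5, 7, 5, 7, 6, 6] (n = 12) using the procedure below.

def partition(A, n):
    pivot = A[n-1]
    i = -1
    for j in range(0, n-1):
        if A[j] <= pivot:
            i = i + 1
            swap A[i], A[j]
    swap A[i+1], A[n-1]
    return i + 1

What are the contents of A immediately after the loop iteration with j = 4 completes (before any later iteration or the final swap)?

[5, 6, 6, 7, 7, 5, 5, 7, 5, 7, 6, 6]

pivot = A[11] = 6; i = -1
j=0: A[0]=5 ≤ 6 → i=0, swap A[0],A[0] (no change) → [5, 7, 6, 6, 7, 5, 5, 7, 5, 7, 6, 6]
j=1: A[1]=7 > 6 → no swap
j=2: A[2]=6 ≤ 6 → i=1, swap A[1],A[2] → [5, 6, 7, 6, 7, 5, 5, 7, 5, 7, 6, 6]
j=3: A[3]=6 ≤ 6 → i=2, swap A[2],A[3] → [5, 6, 6, 7, 7, 5, 5, 7, 5, 7, 6, 6]
j=4: A[4]=7 > 6 → no swap
(after j=4) A = [5, 6, 6, 7, 7, 5, 5, 7, 5, 7, 6, 6]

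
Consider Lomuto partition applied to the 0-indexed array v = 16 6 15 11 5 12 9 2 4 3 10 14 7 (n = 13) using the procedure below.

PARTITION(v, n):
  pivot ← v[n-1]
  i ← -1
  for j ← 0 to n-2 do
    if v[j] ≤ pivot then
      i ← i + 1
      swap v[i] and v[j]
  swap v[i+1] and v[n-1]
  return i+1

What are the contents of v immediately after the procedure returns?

6 5 2 4 3 7 9 15 11 16 10 14 12

pivot=7, i=-1
j=0: 16>7, skip
j=1: 6≤7, i=0, swap(0,1) ⇒ 6 16 15 11 5 12 9 2 4 3 10 14 7
j=2: 15>7, skip
j=3: 11>7, skip
j=4: 5≤7, i=1, swap(1,4) ⇒ 6 5 15 11 16 12 9 2 4 3 10 14 7
j=5: 12>7, skip
j=6: 9>7, skip
j=7: 2≤7, i=2, swap(2,7) ⇒ 6 5 2 11 16 12 9 15 4 3 10 14 7
j=8: 4≤7, i=3, swap(3,8) ⇒ 6 5 2 4 16 12 9 15 11 3 10 14 7
j=9: 3≤7, i=4, swap(4,9) ⇒ 6 5 2 4 3 12 9 15 11 16 10 14 7
j=10: 10>7, skip
j=11: 14>7, skip
swap(5,12) ⇒ 6 5 2 4 3 7 9 15 11 16 10 14 12; return 5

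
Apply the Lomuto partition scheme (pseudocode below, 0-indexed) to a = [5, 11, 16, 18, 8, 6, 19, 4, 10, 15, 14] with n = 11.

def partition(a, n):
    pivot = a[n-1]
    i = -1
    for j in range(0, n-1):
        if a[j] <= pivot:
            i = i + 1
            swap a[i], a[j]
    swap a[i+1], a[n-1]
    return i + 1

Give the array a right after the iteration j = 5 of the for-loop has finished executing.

pivot=14, i=-1
j=0: 5≤14, i=0, swap(0,0) ⇒ [5, 11, 16, 18, 8, 6, 19, 4, 10, 15, 14]
j=1: 11≤14, i=1, swap(1,1) ⇒ [5, 11, 16, 18, 8, 6, 19, 4, 10, 15, 14]
j=2: 16>14, skip
j=3: 18>14, skip
j=4: 8≤14, i=2, swap(2,4) ⇒ [5, 11, 8, 18, 16, 6, 19, 4, 10, 15, 14]
j=5: 6≤14, i=3, swap(3,5) ⇒ [5, 11, 8, 6, 16, 18, 19, 4, 10, 15, 14]
(after j=5) a = [5, 11, 8, 6, 16, 18, 19, 4, 10, 15, 14]

[5, 11, 8, 6, 16, 18, 19, 4, 10, 15, 14]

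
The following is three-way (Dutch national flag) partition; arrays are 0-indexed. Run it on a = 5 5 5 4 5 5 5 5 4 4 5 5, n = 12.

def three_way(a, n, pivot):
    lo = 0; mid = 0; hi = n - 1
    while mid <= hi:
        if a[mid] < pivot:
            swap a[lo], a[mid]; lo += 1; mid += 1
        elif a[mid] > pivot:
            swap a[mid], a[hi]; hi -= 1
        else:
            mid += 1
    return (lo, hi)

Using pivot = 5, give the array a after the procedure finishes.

pivot = 5; lo=0, mid=0, hi=11
a[mid]=5=5: mid=1
a[mid]=5=5: mid=2
a[mid]=5=5: mid=3
a[mid]=4<5: swap a[0],a[3]; lo=1,mid=4 → 4 5 5 5 5 5 5 5 4 4 5 5
a[mid]=5=5: mid=5
a[mid]=5=5: mid=6
a[mid]=5=5: mid=7
a[mid]=5=5: mid=8
a[mid]=4<5: swap a[1],a[8]; lo=2,mid=9 → 4 4 5 5 5 5 5 5 5 4 5 5
a[mid]=4<5: swap a[2],a[9]; lo=3,mid=10 → 4 4 4 5 5 5 5 5 5 5 5 5
a[mid]=5=5: mid=11
a[mid]=5=5: mid=12
end: lo=3, hi=11; a = 4 4 4 5 5 5 5 5 5 5 5 5

4 4 4 5 5 5 5 5 5 5 5 5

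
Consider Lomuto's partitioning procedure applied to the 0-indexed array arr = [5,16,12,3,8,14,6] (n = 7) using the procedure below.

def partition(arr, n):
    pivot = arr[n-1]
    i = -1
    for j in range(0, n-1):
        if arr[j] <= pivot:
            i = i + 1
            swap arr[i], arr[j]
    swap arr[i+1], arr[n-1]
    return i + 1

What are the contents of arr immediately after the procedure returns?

pivot=6, i=-1
j=0: 5≤6, i=0, swap(0,0) ⇒ [5,16,12,3,8,14,6]
j=1: 16>6, skip
j=2: 12>6, skip
j=3: 3≤6, i=1, swap(1,3) ⇒ [5,3,12,16,8,14,6]
j=4: 8>6, skip
j=5: 14>6, skip
swap(2,6) ⇒ [5,3,6,16,8,14,12]; return 2

[5,3,6,16,8,14,12]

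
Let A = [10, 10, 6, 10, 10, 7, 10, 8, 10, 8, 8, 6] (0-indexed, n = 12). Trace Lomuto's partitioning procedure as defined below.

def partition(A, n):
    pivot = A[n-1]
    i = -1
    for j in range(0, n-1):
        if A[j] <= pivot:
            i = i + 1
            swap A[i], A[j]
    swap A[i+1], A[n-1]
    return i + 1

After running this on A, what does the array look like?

[6, 6, 10, 10, 10, 7, 10, 8, 10, 8, 8, 10]

pivot=6, i=-1
j=0: 10>6, skip
j=1: 10>6, skip
j=2: 6≤6, i=0, swap(0,2) ⇒ [6, 10, 10, 10, 10, 7, 10, 8, 10, 8, 8, 6]
j=3: 10>6, skip
j=4: 10>6, skip
j=5: 7>6, skip
j=6: 10>6, skip
j=7: 8>6, skip
j=8: 10>6, skip
j=9: 8>6, skip
j=10: 8>6, skip
swap(1,11) ⇒ [6, 6, 10, 10, 10, 7, 10, 8, 10, 8, 8, 10]; return 1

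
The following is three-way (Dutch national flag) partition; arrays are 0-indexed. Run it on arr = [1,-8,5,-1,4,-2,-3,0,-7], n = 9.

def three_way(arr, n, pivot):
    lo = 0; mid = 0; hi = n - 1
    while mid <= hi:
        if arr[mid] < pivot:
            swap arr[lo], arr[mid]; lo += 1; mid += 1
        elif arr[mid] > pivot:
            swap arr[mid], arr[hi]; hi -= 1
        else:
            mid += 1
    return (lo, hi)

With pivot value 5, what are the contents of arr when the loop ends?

[1,-8,-1,4,-2,-3,0,-7,5]

lo=0 mid=0 hi=8
1<5: swap(0,0), lo=1 mid=1 ⇒ [1,-8,5,-1,4,-2,-3,0,-7]
-8<5: swap(1,1), lo=2 mid=2 ⇒ [1,-8,5,-1,4,-2,-3,0,-7]
5=5: mid=3
-1<5: swap(2,3), lo=3 mid=4 ⇒ [1,-8,-1,5,4,-2,-3,0,-7]
4<5: swap(3,4), lo=4 mid=5 ⇒ [1,-8,-1,4,5,-2,-3,0,-7]
-2<5: swap(4,5), lo=5 mid=6 ⇒ [1,-8,-1,4,-2,5,-3,0,-7]
-3<5: swap(5,6), lo=6 mid=7 ⇒ [1,-8,-1,4,-2,-3,5,0,-7]
0<5: swap(6,7), lo=7 mid=8 ⇒ [1,-8,-1,4,-2,-3,0,5,-7]
-7<5: swap(7,8), lo=8 mid=9 ⇒ [1,-8,-1,4,-2,-3,0,-7,5]
done. lo=8 hi=8; arr=[1,-8,-1,4,-2,-3,0,-7,5]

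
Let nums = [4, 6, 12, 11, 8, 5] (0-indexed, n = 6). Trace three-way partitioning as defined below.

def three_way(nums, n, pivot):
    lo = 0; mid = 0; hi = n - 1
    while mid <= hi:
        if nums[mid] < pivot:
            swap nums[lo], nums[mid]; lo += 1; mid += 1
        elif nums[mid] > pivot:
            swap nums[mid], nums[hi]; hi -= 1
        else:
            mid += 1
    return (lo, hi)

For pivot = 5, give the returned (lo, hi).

pivot = 5; lo=0, mid=0, hi=5
nums[mid]=4<5: swap nums[0],nums[0]; lo=1,mid=1 → [4, 6, 12, 11, 8, 5]
nums[mid]=6>5: swap nums[1],nums[5]; hi=4 → [4, 5, 12, 11, 8, 6]
nums[mid]=5=5: mid=2
nums[mid]=12>5: swap nums[2],nums[4]; hi=3 → [4, 5, 8, 11, 12, 6]
nums[mid]=8>5: swap nums[2],nums[3]; hi=2 → [4, 5, 11, 8, 12, 6]
nums[mid]=11>5: swap nums[2],nums[2]; hi=1 → [4, 5, 11, 8, 12, 6]
end: lo=1, hi=1; nums = [4, 5, 11, 8, 12, 6]

(1, 1)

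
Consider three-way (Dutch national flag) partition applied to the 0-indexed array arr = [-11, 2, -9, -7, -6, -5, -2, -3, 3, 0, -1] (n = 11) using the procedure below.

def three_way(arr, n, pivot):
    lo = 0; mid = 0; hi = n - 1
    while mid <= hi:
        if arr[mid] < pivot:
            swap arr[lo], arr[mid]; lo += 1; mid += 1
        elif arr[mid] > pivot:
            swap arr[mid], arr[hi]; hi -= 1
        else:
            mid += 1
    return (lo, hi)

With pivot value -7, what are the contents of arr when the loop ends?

[-11, -9, -7, -6, -5, -2, -3, 3, 0, -1, 2]

lo=0 mid=0 hi=10
-11<-7: swap(0,0), lo=1 mid=1 ⇒ [-11, 2, -9, -7, -6, -5, -2, -3, 3, 0, -1]
2>-7: swap(1,10), hi=9 ⇒ [-11, -1, -9, -7, -6, -5, -2, -3, 3, 0, 2]
-1>-7: swap(1,9), hi=8 ⇒ [-11, 0, -9, -7, -6, -5, -2, -3, 3, -1, 2]
0>-7: swap(1,8), hi=7 ⇒ [-11, 3, -9, -7, -6, -5, -2, -3, 0, -1, 2]
3>-7: swap(1,7), hi=6 ⇒ [-11, -3, -9, -7, -6, -5, -2, 3, 0, -1, 2]
-3>-7: swap(1,6), hi=5 ⇒ [-11, -2, -9, -7, -6, -5, -3, 3, 0, -1, 2]
-2>-7: swap(1,5), hi=4 ⇒ [-11, -5, -9, -7, -6, -2, -3, 3, 0, -1, 2]
-5>-7: swap(1,4), hi=3 ⇒ [-11, -6, -9, -7, -5, -2, -3, 3, 0, -1, 2]
-6>-7: swap(1,3), hi=2 ⇒ [-11, -7, -9, -6, -5, -2, -3, 3, 0, -1, 2]
-7=-7: mid=2
-9<-7: swap(1,2), lo=2 mid=3 ⇒ [-11, -9, -7, -6, -5, -2, -3, 3, 0, -1, 2]
done. lo=2 hi=2; arr=[-11, -9, -7, -6, -5, -2, -3, 3, 0, -1, 2]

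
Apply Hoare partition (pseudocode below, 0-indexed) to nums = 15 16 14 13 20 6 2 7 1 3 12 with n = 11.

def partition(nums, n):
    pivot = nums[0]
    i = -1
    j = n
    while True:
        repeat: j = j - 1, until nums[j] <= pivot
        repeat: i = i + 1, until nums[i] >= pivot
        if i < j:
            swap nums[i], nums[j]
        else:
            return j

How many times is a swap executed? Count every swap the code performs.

pivot = nums[0] = 15; i = -1, j = 11
j→10 (nums[10]=12≤15), i→0 (nums[0]=15≥15); i<j, swap → 12 16 14 13 20 6 2 7 1 3 15
j→9 (nums[9]=3≤15), i→1 (nums[1]=16≥15); i<j, swap → 12 3 14 13 20 6 2 7 1 16 15
j→8 (nums[8]=1≤15), i→4 (nums[4]=20≥15); i<j, swap → 12 3 14 13 1 6 2 7 20 16 15
j→7, i→8; i≥j, return j=7. nums = 12 3 14 13 1 6 2 7 20 16 15

3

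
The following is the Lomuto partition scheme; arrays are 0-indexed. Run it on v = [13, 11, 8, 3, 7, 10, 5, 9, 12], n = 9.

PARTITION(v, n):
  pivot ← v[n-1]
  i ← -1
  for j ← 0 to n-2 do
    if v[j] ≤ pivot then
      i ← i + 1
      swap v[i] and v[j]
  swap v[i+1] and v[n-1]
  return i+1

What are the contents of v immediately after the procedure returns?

pivot = v[8] = 12; i = -1
j=0: v[0]=13 > 12 → no swap
j=1: v[1]=11 ≤ 12 → i=0, swap v[0],v[1] → [11, 13, 8, 3, 7, 10, 5, 9, 12]
j=2: v[2]=8 ≤ 12 → i=1, swap v[1],v[2] → [11, 8, 13, 3, 7, 10, 5, 9, 12]
j=3: v[3]=3 ≤ 12 → i=2, swap v[2],v[3] → [11, 8, 3, 13, 7, 10, 5, 9, 12]
j=4: v[4]=7 ≤ 12 → i=3, swap v[3],v[4] → [11, 8, 3, 7, 13, 10, 5, 9, 12]
j=5: v[5]=10 ≤ 12 → i=4, swap v[4],v[5] → [11, 8, 3, 7, 10, 13, 5, 9, 12]
j=6: v[6]=5 ≤ 12 → i=5, swap v[5],v[6] → [11, 8, 3, 7, 10, 5, 13, 9, 12]
j=7: v[7]=9 ≤ 12 → i=6, swap v[6],v[7] → [11, 8, 3, 7, 10, 5, 9, 13, 12]
final swap v[7],v[8] → [11, 8, 3, 7, 10, 5, 9, 12, 13]; return 7

[11, 8, 3, 7, 10, 5, 9, 12, 13]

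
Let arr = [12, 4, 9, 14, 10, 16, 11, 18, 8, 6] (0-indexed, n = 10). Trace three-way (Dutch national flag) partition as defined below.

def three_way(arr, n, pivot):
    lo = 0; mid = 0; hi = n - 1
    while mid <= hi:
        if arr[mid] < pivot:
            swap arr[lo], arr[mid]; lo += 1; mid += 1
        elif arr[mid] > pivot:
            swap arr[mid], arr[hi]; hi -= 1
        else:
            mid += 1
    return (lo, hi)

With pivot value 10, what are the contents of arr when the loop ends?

[6, 4, 9, 8, 10, 11, 18, 16, 14, 12]

pivot = 10; lo=0, mid=0, hi=9
arr[mid]=12>10: swap arr[0],arr[9]; hi=8 → [6, 4, 9, 14, 10, 16, 11, 18, 8, 12]
arr[mid]=6<10: swap arr[0],arr[0]; lo=1,mid=1 → [6, 4, 9, 14, 10, 16, 11, 18, 8, 12]
arr[mid]=4<10: swap arr[1],arr[1]; lo=2,mid=2 → [6, 4, 9, 14, 10, 16, 11, 18, 8, 12]
arr[mid]=9<10: swap arr[2],arr[2]; lo=3,mid=3 → [6, 4, 9, 14, 10, 16, 11, 18, 8, 12]
arr[mid]=14>10: swap arr[3],arr[8]; hi=7 → [6, 4, 9, 8, 10, 16, 11, 18, 14, 12]
arr[mid]=8<10: swap arr[3],arr[3]; lo=4,mid=4 → [6, 4, 9, 8, 10, 16, 11, 18, 14, 12]
arr[mid]=10=10: mid=5
arr[mid]=16>10: swap arr[5],arr[7]; hi=6 → [6, 4, 9, 8, 10, 18, 11, 16, 14, 12]
arr[mid]=18>10: swap arr[5],arr[6]; hi=5 → [6, 4, 9, 8, 10, 11, 18, 16, 14, 12]
arr[mid]=11>10: swap arr[5],arr[5]; hi=4 → [6, 4, 9, 8, 10, 11, 18, 16, 14, 12]
end: lo=4, hi=4; arr = [6, 4, 9, 8, 10, 11, 18, 16, 14, 12]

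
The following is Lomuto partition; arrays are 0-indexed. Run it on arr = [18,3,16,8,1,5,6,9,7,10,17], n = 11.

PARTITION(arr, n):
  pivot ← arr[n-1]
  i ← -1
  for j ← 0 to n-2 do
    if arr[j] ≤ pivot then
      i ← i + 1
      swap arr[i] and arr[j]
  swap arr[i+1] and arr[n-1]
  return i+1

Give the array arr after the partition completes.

[3,16,8,1,5,6,9,7,10,17,18]

pivot=17, i=-1
j=0: 18>17, skip
j=1: 3≤17, i=0, swap(0,1) ⇒ [3,18,16,8,1,5,6,9,7,10,17]
j=2: 16≤17, i=1, swap(1,2) ⇒ [3,16,18,8,1,5,6,9,7,10,17]
j=3: 8≤17, i=2, swap(2,3) ⇒ [3,16,8,18,1,5,6,9,7,10,17]
j=4: 1≤17, i=3, swap(3,4) ⇒ [3,16,8,1,18,5,6,9,7,10,17]
j=5: 5≤17, i=4, swap(4,5) ⇒ [3,16,8,1,5,18,6,9,7,10,17]
j=6: 6≤17, i=5, swap(5,6) ⇒ [3,16,8,1,5,6,18,9,7,10,17]
j=7: 9≤17, i=6, swap(6,7) ⇒ [3,16,8,1,5,6,9,18,7,10,17]
j=8: 7≤17, i=7, swap(7,8) ⇒ [3,16,8,1,5,6,9,7,18,10,17]
j=9: 10≤17, i=8, swap(8,9) ⇒ [3,16,8,1,5,6,9,7,10,18,17]
swap(9,10) ⇒ [3,16,8,1,5,6,9,7,10,17,18]; return 9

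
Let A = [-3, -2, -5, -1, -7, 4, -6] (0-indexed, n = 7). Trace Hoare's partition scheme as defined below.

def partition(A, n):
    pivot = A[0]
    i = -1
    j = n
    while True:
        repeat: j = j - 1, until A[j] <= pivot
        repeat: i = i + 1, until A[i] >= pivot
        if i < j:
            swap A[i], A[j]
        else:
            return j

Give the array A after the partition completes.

pivot = A[0] = -3; i = -1, j = 7
j→6 (A[6]=-6≤-3), i→0 (A[0]=-3≥-3); i<j, swap → [-6, -2, -5, -1, -7, 4, -3]
j→4 (A[4]=-7≤-3), i→1 (A[1]=-2≥-3); i<j, swap → [-6, -7, -5, -1, -2, 4, -3]
j→2, i→3; i≥j, return j=2. A = [-6, -7, -5, -1, -2, 4, -3]

[-6, -7, -5, -1, -2, 4, -3]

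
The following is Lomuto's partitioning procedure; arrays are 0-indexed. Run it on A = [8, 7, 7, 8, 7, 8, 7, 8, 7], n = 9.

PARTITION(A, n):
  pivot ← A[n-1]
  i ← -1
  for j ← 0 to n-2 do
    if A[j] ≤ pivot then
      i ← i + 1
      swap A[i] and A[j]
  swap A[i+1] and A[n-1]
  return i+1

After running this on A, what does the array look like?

[7, 7, 7, 7, 7, 8, 8, 8, 8]

pivot = A[8] = 7; i = -1
j=0: A[0]=8 > 7 → no swap
j=1: A[1]=7 ≤ 7 → i=0, swap A[0],A[1] → [7, 8, 7, 8, 7, 8, 7, 8, 7]
j=2: A[2]=7 ≤ 7 → i=1, swap A[1],A[2] → [7, 7, 8, 8, 7, 8, 7, 8, 7]
j=3: A[3]=8 > 7 → no swap
j=4: A[4]=7 ≤ 7 → i=2, swap A[2],A[4] → [7, 7, 7, 8, 8, 8, 7, 8, 7]
j=5: A[5]=8 > 7 → no swap
j=6: A[6]=7 ≤ 7 → i=3, swap A[3],A[6] → [7, 7, 7, 7, 8, 8, 8, 8, 7]
j=7: A[7]=8 > 7 → no swap
final swap A[4],A[8] → [7, 7, 7, 7, 7, 8, 8, 8, 8]; return 4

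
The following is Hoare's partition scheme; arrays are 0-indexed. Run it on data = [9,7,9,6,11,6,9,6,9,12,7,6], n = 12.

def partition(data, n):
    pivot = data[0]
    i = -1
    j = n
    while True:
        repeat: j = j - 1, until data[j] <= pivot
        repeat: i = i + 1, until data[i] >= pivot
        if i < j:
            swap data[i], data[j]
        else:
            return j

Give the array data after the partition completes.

[6,7,7,6,9,6,6,9,11,12,9,9]

pivot = data[0] = 9; i = -1, j = 12
j→11 (data[11]=6≤9), i→0 (data[0]=9≥9); i<j, swap → [6,7,9,6,11,6,9,6,9,12,7,9]
j→10 (data[10]=7≤9), i→2 (data[2]=9≥9); i<j, swap → [6,7,7,6,11,6,9,6,9,12,9,9]
j→8 (data[8]=9≤9), i→4 (data[4]=11≥9); i<j, swap → [6,7,7,6,9,6,9,6,11,12,9,9]
j→7 (data[7]=6≤9), i→6 (data[6]=9≥9); i<j, swap → [6,7,7,6,9,6,6,9,11,12,9,9]
j→6, i→7; i≥j, return j=6. data = [6,7,7,6,9,6,6,9,11,12,9,9]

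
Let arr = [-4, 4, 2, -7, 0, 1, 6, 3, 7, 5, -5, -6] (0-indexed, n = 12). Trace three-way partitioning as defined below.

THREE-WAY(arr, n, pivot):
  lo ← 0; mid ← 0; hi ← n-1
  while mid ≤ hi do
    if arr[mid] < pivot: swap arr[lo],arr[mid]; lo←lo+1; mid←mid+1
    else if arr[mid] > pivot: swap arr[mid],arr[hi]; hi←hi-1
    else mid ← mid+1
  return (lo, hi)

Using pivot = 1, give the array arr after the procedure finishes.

pivot = 1; lo=0, mid=0, hi=11
arr[mid]=-4<1: swap arr[0],arr[0]; lo=1,mid=1 → [-4, 4, 2, -7, 0, 1, 6, 3, 7, 5, -5, -6]
arr[mid]=4>1: swap arr[1],arr[11]; hi=10 → [-4, -6, 2, -7, 0, 1, 6, 3, 7, 5, -5, 4]
arr[mid]=-6<1: swap arr[1],arr[1]; lo=2,mid=2 → [-4, -6, 2, -7, 0, 1, 6, 3, 7, 5, -5, 4]
arr[mid]=2>1: swap arr[2],arr[10]; hi=9 → [-4, -6, -5, -7, 0, 1, 6, 3, 7, 5, 2, 4]
arr[mid]=-5<1: swap arr[2],arr[2]; lo=3,mid=3 → [-4, -6, -5, -7, 0, 1, 6, 3, 7, 5, 2, 4]
arr[mid]=-7<1: swap arr[3],arr[3]; lo=4,mid=4 → [-4, -6, -5, -7, 0, 1, 6, 3, 7, 5, 2, 4]
arr[mid]=0<1: swap arr[4],arr[4]; lo=5,mid=5 → [-4, -6, -5, -7, 0, 1, 6, 3, 7, 5, 2, 4]
arr[mid]=1=1: mid=6
arr[mid]=6>1: swap arr[6],arr[9]; hi=8 → [-4, -6, -5, -7, 0, 1, 5, 3, 7, 6, 2, 4]
arr[mid]=5>1: swap arr[6],arr[8]; hi=7 → [-4, -6, -5, -7, 0, 1, 7, 3, 5, 6, 2, 4]
arr[mid]=7>1: swap arr[6],arr[7]; hi=6 → [-4, -6, -5, -7, 0, 1, 3, 7, 5, 6, 2, 4]
arr[mid]=3>1: swap arr[6],arr[6]; hi=5 → [-4, -6, -5, -7, 0, 1, 3, 7, 5, 6, 2, 4]
end: lo=5, hi=5; arr = [-4, -6, -5, -7, 0, 1, 3, 7, 5, 6, 2, 4]

[-4, -6, -5, -7, 0, 1, 3, 7, 5, 6, 2, 4]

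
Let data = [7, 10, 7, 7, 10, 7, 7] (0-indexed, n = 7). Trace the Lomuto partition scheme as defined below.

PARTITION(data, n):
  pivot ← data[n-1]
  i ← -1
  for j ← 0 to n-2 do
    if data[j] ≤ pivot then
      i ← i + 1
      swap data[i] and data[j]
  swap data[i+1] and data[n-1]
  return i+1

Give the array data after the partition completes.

pivot = data[6] = 7; i = -1
j=0: data[0]=7 ≤ 7 → i=0, swap data[0],data[0] (no change) → [7, 10, 7, 7, 10, 7, 7]
j=1: data[1]=10 > 7 → no swap
j=2: data[2]=7 ≤ 7 → i=1, swap data[1],data[2] → [7, 7, 10, 7, 10, 7, 7]
j=3: data[3]=7 ≤ 7 → i=2, swap data[2],data[3] → [7, 7, 7, 10, 10, 7, 7]
j=4: data[4]=10 > 7 → no swap
j=5: data[5]=7 ≤ 7 → i=3, swap data[3],data[5] → [7, 7, 7, 7, 10, 10, 7]
final swap data[4],data[6] → [7, 7, 7, 7, 7, 10, 10]; return 4

[7, 7, 7, 7, 7, 10, 10]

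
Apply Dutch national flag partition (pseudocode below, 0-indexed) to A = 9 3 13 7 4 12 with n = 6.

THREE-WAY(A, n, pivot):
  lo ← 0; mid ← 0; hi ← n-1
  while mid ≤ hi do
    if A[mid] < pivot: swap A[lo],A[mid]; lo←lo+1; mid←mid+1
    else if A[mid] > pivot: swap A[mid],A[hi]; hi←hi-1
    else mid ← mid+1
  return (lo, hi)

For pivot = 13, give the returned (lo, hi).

lo=0 mid=0 hi=5
9<13: swap(0,0), lo=1 mid=1 ⇒ 9 3 13 7 4 12
3<13: swap(1,1), lo=2 mid=2 ⇒ 9 3 13 7 4 12
13=13: mid=3
7<13: swap(2,3), lo=3 mid=4 ⇒ 9 3 7 13 4 12
4<13: swap(3,4), lo=4 mid=5 ⇒ 9 3 7 4 13 12
12<13: swap(4,5), lo=5 mid=6 ⇒ 9 3 7 4 12 13
done. lo=5 hi=5; A=9 3 7 4 12 13

(5, 5)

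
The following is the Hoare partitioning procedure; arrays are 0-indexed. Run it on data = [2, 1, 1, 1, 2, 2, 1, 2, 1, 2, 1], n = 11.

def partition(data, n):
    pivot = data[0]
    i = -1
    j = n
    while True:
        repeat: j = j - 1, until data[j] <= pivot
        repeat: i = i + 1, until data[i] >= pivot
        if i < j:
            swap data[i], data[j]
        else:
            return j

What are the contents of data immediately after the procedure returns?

[1, 1, 1, 1, 2, 1, 1, 2, 2, 2, 2]

pivot = data[0] = 2; i = -1, j = 11
j→10 (data[10]=1≤2), i→0 (data[0]=2≥2); i<j, swap → [1, 1, 1, 1, 2, 2, 1, 2, 1, 2, 2]
j→9 (data[9]=2≤2), i→4 (data[4]=2≥2); i<j, swap → [1, 1, 1, 1, 2, 2, 1, 2, 1, 2, 2]
j→8 (data[8]=1≤2), i→5 (data[5]=2≥2); i<j, swap → [1, 1, 1, 1, 2, 1, 1, 2, 2, 2, 2]
j→7, i→7; i≥j, return j=7. data = [1, 1, 1, 1, 2, 1, 1, 2, 2, 2, 2]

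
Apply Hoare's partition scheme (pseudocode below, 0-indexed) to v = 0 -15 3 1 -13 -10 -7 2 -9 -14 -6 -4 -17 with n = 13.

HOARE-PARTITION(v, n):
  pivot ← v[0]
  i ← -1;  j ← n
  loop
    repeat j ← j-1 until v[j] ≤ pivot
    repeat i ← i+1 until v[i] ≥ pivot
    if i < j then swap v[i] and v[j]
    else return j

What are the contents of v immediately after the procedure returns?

-17 -15 -4 -6 -13 -10 -7 -14 -9 2 1 3 0

pivot=0
j stops at 12 (-17), i stops at 0 (0); swap ⇒ -17 -15 3 1 -13 -10 -7 2 -9 -14 -6 -4 0
j stops at 11 (-4), i stops at 2 (3); swap ⇒ -17 -15 -4 1 -13 -10 -7 2 -9 -14 -6 3 0
j stops at 10 (-6), i stops at 3 (1); swap ⇒ -17 -15 -4 -6 -13 -10 -7 2 -9 -14 1 3 0
j stops at 9 (-14), i stops at 7 (2); swap ⇒ -17 -15 -4 -6 -13 -10 -7 -14 -9 2 1 3 0
j stops at 8, i stops at 9; i≥j ⇒ return 8. v=-17 -15 -4 -6 -13 -10 -7 -14 -9 2 1 3 0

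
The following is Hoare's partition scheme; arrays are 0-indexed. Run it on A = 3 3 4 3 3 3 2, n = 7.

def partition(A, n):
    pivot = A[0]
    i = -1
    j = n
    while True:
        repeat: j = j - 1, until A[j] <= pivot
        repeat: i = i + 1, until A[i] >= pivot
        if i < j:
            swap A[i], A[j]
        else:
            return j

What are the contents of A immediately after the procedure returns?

pivot=3
j stops at 6 (2), i stops at 0 (3); swap ⇒ 2 3 4 3 3 3 3
j stops at 5 (3), i stops at 1 (3); swap ⇒ 2 3 4 3 3 3 3
j stops at 4 (3), i stops at 2 (4); swap ⇒ 2 3 3 3 4 3 3
j stops at 3, i stops at 3; i≥j ⇒ return 3. A=2 3 3 3 4 3 3

2 3 3 3 4 3 3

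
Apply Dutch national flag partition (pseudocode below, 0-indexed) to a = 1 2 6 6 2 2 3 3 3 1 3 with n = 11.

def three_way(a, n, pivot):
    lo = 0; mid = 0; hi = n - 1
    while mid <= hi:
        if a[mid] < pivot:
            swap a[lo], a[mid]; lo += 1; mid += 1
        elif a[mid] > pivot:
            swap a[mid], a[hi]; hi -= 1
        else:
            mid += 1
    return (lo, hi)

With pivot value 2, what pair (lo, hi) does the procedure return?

pivot = 2; lo=0, mid=0, hi=10
a[mid]=1<2: swap a[0],a[0]; lo=1,mid=1 → 1 2 6 6 2 2 3 3 3 1 3
a[mid]=2=2: mid=2
a[mid]=6>2: swap a[2],a[10]; hi=9 → 1 2 3 6 2 2 3 3 3 1 6
a[mid]=3>2: swap a[2],a[9]; hi=8 → 1 2 1 6 2 2 3 3 3 3 6
a[mid]=1<2: swap a[1],a[2]; lo=2,mid=3 → 1 1 2 6 2 2 3 3 3 3 6
a[mid]=6>2: swap a[3],a[8]; hi=7 → 1 1 2 3 2 2 3 3 6 3 6
a[mid]=3>2: swap a[3],a[7]; hi=6 → 1 1 2 3 2 2 3 3 6 3 6
a[mid]=3>2: swap a[3],a[6]; hi=5 → 1 1 2 3 2 2 3 3 6 3 6
a[mid]=3>2: swap a[3],a[5]; hi=4 → 1 1 2 2 2 3 3 3 6 3 6
a[mid]=2=2: mid=4
a[mid]=2=2: mid=5
end: lo=2, hi=4; a = 1 1 2 2 2 3 3 3 6 3 6

(2, 4)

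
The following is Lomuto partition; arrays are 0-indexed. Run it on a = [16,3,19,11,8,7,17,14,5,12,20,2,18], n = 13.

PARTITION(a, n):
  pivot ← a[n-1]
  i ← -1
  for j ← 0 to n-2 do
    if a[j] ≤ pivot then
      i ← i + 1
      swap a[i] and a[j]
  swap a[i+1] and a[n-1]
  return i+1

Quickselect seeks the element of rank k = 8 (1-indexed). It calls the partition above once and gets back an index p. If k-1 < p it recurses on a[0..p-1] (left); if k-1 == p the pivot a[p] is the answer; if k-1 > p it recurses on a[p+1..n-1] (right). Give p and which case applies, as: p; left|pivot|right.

10; left

pivot=18, i=-1
j=0: 16≤18, i=0, swap(0,0) ⇒ [16,3,19,11,8,7,17,14,5,12,20,2,18]
j=1: 3≤18, i=1, swap(1,1) ⇒ [16,3,19,11,8,7,17,14,5,12,20,2,18]
j=2: 19>18, skip
j=3: 11≤18, i=2, swap(2,3) ⇒ [16,3,11,19,8,7,17,14,5,12,20,2,18]
j=4: 8≤18, i=3, swap(3,4) ⇒ [16,3,11,8,19,7,17,14,5,12,20,2,18]
j=5: 7≤18, i=4, swap(4,5) ⇒ [16,3,11,8,7,19,17,14,5,12,20,2,18]
j=6: 17≤18, i=5, swap(5,6) ⇒ [16,3,11,8,7,17,19,14,5,12,20,2,18]
j=7: 14≤18, i=6, swap(6,7) ⇒ [16,3,11,8,7,17,14,19,5,12,20,2,18]
j=8: 5≤18, i=7, swap(7,8) ⇒ [16,3,11,8,7,17,14,5,19,12,20,2,18]
j=9: 12≤18, i=8, swap(8,9) ⇒ [16,3,11,8,7,17,14,5,12,19,20,2,18]
j=10: 20>18, skip
j=11: 2≤18, i=9, swap(9,11) ⇒ [16,3,11,8,7,17,14,5,12,2,20,19,18]
swap(10,12) ⇒ [16,3,11,8,7,17,14,5,12,2,18,19,20]; return 10
p = 10; k-1 = 7 < 10 ⇒ left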